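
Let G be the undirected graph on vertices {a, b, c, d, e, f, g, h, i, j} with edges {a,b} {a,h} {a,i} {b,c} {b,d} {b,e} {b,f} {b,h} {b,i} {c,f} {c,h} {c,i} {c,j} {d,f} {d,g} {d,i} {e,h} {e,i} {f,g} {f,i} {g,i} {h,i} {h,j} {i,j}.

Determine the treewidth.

3

A width-3 tree decomposition is:
Bags: B1 = {c, h, i, j}  B2 = {b, c, h, i}  B3 = {a, b, h, i}  B4 = {b, c, f, i}  B5 = {b, e, h, i}  B6 = {b, d, f, i}  B7 = {d, f, g, i}
Tree: B1–B2, B2–B3, B2–B4, B3–B5, B4–B6, B6–B7
Each bag holds 4 vertices, so the decomposition has width 3, which upper-bounds the treewidth. Conversely, {d, f, g, i} is a clique of size 4, and the vertices of any clique must share a bag in every tree decomposition; so some bag has ≥ 4 vertices and tw(G) ≥ 3. Combining the bounds, tw(G) = 3.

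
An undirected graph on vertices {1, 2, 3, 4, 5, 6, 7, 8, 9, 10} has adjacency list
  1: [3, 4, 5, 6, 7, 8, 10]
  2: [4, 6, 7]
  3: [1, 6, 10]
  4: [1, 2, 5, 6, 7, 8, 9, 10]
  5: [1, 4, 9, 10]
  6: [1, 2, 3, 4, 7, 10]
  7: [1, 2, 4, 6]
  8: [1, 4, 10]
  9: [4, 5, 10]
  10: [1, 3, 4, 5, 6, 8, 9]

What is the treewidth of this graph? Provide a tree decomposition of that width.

Every bag has size at most 4, so the width is 4 − 1 = 3 and tw(G) ≤ 3. Conversely, {1, 3, 6, 10} is a clique of size 4, and the vertices of any clique must share a bag in every tree decomposition; so some bag has ≥ 4 vertices and tw(G) ≥ 3. The upper and lower bounds meet at 3, so that is the treewidth.

Treewidth 3.
One such decomposition:
Bags: B1 = {1, 4, 6, 7}  B2 = {1, 4, 6, 10}  B3 = {1, 4, 5, 10}  B4 = {1, 4, 8, 10}  B5 = {1, 3, 6, 10}  B6 = {4, 5, 9, 10}  B7 = {2, 4, 6, 7}
Tree: B1–B2, B2–B3, B2–B4, B2–B5, B3–B6, B1–B7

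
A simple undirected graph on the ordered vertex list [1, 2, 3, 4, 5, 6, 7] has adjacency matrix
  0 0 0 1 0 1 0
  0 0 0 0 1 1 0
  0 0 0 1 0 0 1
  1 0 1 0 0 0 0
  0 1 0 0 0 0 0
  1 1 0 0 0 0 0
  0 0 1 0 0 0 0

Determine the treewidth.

1

A width-1 tree decomposition is:
Bags: B1 = {3, 7}  B2 = {3, 4}  B3 = {1, 4}  B4 = {1, 6}  B5 = {2, 6}  B6 = {2, 5}
Tree: B1–B2, B2–B3, B3–B4, B4–B5, B5–B6
Each bag holds 2 vertices, so the decomposition has width 1, which upper-bounds the treewidth. G has an edge, so its treewidth is at least 1. The upper and lower bounds meet at 1, so that is the treewidth.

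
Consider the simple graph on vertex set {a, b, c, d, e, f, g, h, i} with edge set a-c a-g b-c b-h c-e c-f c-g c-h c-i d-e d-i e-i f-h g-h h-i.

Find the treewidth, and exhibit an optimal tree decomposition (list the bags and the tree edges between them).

Treewidth 2.
One such decomposition:
Bags: B1 = {c, f, h}  B2 = {c, h, i}  B3 = {c, e, i}  B4 = {d, e, i}  B5 = {c, g, h}  B6 = {a, c, g}  B7 = {b, c, h}
Tree: B1–B2, B2–B3, B3–B4, B1–B5, B5–B6, B5–B7

The largest bag has 3 vertices, giving width 2; this decomposition certifies tw(G) ≤ 2. Conversely, {d, e, i} is a clique of size 3, and the vertices of any clique must share a bag in every tree decomposition; so some bag has ≥ 3 vertices and tw(G) ≥ 2. The upper and lower bounds meet at 2, so that is the treewidth.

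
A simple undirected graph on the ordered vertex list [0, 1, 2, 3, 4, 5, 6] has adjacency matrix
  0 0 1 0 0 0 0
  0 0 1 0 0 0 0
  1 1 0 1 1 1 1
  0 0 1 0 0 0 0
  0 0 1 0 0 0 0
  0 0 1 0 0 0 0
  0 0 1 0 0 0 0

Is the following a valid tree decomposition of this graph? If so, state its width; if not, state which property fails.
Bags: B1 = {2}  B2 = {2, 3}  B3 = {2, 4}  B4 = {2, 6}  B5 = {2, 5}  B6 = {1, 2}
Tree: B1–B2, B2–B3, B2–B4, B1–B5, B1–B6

No — vertex 0 appears in no bag.

A tree decomposition must satisfy three properties: every vertex lies in some bag; for every edge, both endpoints lie together in some bag; and for every vertex, the bags containing it form a connected subtree. Here vertex 0 appears in no bag, so the decomposition is invalid.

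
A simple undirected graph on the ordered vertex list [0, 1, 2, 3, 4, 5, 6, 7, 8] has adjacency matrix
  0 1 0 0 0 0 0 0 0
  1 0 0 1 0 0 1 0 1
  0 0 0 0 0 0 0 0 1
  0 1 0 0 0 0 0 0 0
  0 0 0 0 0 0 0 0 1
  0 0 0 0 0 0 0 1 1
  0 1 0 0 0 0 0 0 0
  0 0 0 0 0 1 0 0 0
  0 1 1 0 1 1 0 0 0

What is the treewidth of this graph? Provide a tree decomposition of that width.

Every bag has size at most 2, so the width is 2 − 1 = 1 and tw(G) ≤ 1. Since G has at least one edge (e.g. 5–8), it is not an edgeless graph, so tw(G) ≥ 1. The upper and lower bounds meet at 1, so that is the treewidth.

Treewidth 1.
Bags: B1 = {5, 8}  B2 = {4, 8}  B3 = {5, 7}  B4 = {1, 8}  B5 = {0, 1}  B6 = {1, 6}  B7 = {2, 8}  B8 = {1, 3}
Tree: B1–B2, B1–B3, B1–B4, B4–B5, B5–B6, B2–B7, B6–B8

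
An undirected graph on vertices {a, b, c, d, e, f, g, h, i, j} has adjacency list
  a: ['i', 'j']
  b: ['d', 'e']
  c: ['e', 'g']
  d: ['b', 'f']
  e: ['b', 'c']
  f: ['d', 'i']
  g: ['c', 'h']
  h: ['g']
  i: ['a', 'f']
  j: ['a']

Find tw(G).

A width-1 tree decomposition is:
Bags: B1 = {g, h}  B2 = {c, g}  B3 = {c, e}  B4 = {b, e}  B5 = {b, d}  B6 = {d, f}  B7 = {f, i}  B8 = {a, i}  B9 = {a, j}
Tree: B1–B2, B2–B3, B3–B4, B4–B5, B5–B6, B6–B7, B7–B8, B8–B9
The largest bag has 2 vertices, giving width 1; this decomposition certifies tw(G) ≤ 1. Since G has at least one edge (e.g. h–g), it is not an edgeless graph, so tw(G) ≥ 1. Therefore the treewidth is 1.

1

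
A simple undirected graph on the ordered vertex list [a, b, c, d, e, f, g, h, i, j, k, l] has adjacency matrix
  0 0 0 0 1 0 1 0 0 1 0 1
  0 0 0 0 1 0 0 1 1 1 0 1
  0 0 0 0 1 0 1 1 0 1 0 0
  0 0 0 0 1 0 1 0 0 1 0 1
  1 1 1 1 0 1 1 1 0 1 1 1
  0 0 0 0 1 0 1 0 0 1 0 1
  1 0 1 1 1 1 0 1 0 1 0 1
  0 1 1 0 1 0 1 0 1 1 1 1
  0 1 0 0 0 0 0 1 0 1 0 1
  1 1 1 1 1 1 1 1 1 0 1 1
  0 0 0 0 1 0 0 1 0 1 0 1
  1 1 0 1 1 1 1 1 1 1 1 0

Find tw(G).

A width-4 tree decomposition is:
Bags: B1 = {e, h, j, k, l}  B2 = {e, g, h, j, l}  B3 = {c, e, g, h, j}  B4 = {a, e, g, j, l}  B5 = {d, e, g, j, l}  B6 = {b, e, h, j, l}  B7 = {e, f, g, j, l}  B8 = {b, h, i, j, l}
Tree: B1–B2, B2–B3, B2–B4, B4–B5, B1–B6, B5–B7, B6–B8
Each bag holds 5 vertices, so the decomposition has width 4, which upper-bounds the treewidth. For the lower bound, the 5 vertices {c, e, g, h, j} are pairwise adjacent, and any tree decomposition puts a clique entirely inside one bag — forcing width ≥ 4. Combining the bounds, tw(G) = 4.

4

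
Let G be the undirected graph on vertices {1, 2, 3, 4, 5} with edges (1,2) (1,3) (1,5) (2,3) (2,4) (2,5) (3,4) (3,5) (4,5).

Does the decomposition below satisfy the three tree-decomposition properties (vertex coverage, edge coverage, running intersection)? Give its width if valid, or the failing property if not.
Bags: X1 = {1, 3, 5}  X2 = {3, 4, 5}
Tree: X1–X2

A tree decomposition must satisfy three properties: every vertex lies in some bag; for every edge, both endpoints lie together in some bag; and for every vertex, the bags containing it form a connected subtree. Here vertex 2 appears in no bag, so the decomposition is invalid.

No — vertex 2 appears in no bag.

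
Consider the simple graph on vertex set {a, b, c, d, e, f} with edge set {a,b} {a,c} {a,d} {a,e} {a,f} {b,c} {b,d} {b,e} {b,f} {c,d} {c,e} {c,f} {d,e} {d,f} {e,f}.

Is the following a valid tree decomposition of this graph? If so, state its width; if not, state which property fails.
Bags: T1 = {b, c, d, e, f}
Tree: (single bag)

A tree decomposition must satisfy three properties: every vertex lies in some bag; for every edge, both endpoints lie together in some bag; and for every vertex, the bags containing it form a connected subtree. Here vertex a appears in no bag, so the decomposition is invalid.

No — vertex a appears in no bag.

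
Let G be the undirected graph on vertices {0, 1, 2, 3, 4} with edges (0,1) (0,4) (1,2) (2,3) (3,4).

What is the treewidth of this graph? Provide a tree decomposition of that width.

Treewidth 2.
One optimal decomposition is:
Bags: B1 = {0, 3, 4}  B2 = {0, 1, 3}  B3 = {1, 2, 3}
Tree: B1–B2, B2–B3

Every bag has size at most 3, so the width is 3 − 1 = 2 and tw(G) ≤ 2. Since 3–4–0–1–2–3 is a cycle in G, G is not acyclic. Forests are exactly the graphs of treewidth ≤ 1, so tw(G) ≥ 2. Combining the bounds, tw(G) = 2.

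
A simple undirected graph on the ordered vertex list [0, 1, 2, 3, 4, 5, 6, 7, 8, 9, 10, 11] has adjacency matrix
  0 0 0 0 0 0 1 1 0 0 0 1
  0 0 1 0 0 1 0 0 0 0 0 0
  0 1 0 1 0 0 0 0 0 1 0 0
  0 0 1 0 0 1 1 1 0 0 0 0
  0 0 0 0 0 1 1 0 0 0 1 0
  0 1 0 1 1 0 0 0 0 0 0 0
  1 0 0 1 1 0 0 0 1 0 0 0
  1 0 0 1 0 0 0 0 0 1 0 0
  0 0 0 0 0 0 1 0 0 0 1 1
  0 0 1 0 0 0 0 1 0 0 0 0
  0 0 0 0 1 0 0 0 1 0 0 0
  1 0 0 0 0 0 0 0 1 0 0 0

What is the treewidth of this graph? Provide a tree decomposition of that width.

The largest bag has 4 vertices, giving width 3; this decomposition certifies tw(G) ≤ 3. For the lower bound: the 4 vertex sets {8,10,11}, {0}, {6}, {3,4,5,7} are disjoint, each induces a connected subgraph, and every pair is joined by at least one edge of G. Contracting each set to a single vertex therefore yields K_{4} as a minor, and since treewidth is minor-monotone, tw(G) ≥ tw(K_{4}) = 3. The upper and lower bounds meet at 3, so that is the treewidth.

Treewidth 3.
Bags: B1 = {0, 8, 10, 11}  B2 = {0, 6, 8, 10}  B3 = {0, 4, 6, 10}  B4 = {0, 4, 6, 7}  B5 = {3, 4, 6, 7}  B6 = {3, 4, 5, 7}  B7 = {3, 5, 7, 9}  B8 = {2, 3, 5, 9}  B9 = {1, 2, 5, 9}
Tree: B1–B2, B2–B3, B3–B4, B4–B5, B5–B6, B6–B7, B7–B8, B8–B9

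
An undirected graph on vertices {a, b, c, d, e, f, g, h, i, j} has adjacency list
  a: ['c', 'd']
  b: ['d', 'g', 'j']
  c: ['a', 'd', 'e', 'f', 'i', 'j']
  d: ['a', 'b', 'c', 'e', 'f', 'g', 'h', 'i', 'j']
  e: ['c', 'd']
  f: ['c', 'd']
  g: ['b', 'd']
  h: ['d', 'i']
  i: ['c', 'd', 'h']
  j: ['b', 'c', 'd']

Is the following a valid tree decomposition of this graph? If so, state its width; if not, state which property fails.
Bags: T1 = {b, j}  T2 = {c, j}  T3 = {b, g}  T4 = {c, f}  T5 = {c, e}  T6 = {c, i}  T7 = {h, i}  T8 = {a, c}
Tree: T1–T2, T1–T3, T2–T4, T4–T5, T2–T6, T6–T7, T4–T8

A tree decomposition must satisfy three properties: every vertex lies in some bag; for every edge, both endpoints lie together in some bag; and for every vertex, the bags containing it form a connected subtree. Here vertex d appears in no bag, so the decomposition is invalid.

No — vertex d appears in no bag.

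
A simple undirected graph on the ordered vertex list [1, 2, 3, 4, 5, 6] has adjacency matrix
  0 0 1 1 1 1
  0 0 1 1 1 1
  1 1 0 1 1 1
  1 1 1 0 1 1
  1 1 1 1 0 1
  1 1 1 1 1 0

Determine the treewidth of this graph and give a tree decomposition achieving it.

Treewidth 4.
Bags: B1 = {2, 3, 4, 5, 6}  B2 = {1, 3, 4, 5, 6}
Tree: B1–B2

Each bag holds 5 vertices, so the decomposition has width 4, which upper-bounds the treewidth. For the lower bound, the 5 vertices {1, 3, 4, 5, 6} are pairwise adjacent, and any tree decomposition puts a clique entirely inside one bag — forcing width ≥ 4. The upper and lower bounds meet at 4, so that is the treewidth.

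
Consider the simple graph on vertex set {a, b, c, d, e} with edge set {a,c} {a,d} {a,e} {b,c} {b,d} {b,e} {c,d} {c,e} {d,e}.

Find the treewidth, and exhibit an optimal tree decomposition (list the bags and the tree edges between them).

Treewidth 3.
One optimal decomposition is:
Bags: B1 = {a, c, d, e}  B2 = {b, c, d, e}
Tree: B1–B2

Every bag has size at most 4, so the width is 4 − 1 = 3 and tw(G) ≤ 3. For the lower bound, the 4 vertices {a, c, d, e} are pairwise adjacent, and any tree decomposition puts a clique entirely inside one bag — forcing width ≥ 3. The upper and lower bounds meet at 3, so that is the treewidth.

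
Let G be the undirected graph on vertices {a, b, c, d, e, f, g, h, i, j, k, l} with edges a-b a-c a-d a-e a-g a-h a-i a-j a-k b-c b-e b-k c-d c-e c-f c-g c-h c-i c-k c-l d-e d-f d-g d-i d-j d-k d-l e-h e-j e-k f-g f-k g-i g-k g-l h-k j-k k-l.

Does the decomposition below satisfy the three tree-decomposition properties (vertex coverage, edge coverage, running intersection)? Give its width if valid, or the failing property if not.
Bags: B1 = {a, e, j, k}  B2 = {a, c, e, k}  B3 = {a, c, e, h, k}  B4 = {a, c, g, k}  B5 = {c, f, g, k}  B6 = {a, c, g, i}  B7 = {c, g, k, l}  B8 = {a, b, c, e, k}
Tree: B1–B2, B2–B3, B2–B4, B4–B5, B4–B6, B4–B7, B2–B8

No — vertex d appears in no bag.

A tree decomposition must satisfy three properties: every vertex lies in some bag; for every edge, both endpoints lie together in some bag; and for every vertex, the bags containing it form a connected subtree. Here vertex d appears in no bag, so the decomposition is invalid.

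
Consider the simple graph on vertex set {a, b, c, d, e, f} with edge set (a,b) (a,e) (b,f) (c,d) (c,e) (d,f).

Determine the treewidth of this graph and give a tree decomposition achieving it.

Every bag has size at most 3, so the width is 3 − 1 = 2 and tw(G) ≤ 2. Since d–f–b–a–e–c–d is a cycle in G, G is not acyclic. Forests are exactly the graphs of treewidth ≤ 1, so tw(G) ≥ 2. The upper and lower bounds meet at 2, so that is the treewidth.

Treewidth 2.
Bags: B1 = {b, d, f}  B2 = {a, b, d}  B3 = {a, d, e}  B4 = {c, d, e}
Tree: B1–B2, B2–B3, B3–B4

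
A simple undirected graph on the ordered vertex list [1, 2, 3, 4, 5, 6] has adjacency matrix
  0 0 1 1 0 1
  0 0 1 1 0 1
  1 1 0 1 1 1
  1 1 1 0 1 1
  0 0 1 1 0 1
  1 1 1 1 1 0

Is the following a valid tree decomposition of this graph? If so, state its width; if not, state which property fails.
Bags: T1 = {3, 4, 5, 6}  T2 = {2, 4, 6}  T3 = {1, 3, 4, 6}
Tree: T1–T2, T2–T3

No — edge (3,2) lies in no bag.

A tree decomposition must satisfy three properties: every vertex lies in some bag; for every edge, both endpoints lie together in some bag; and for every vertex, the bags containing it form a connected subtree. Here edge (3,2) lies in no bag, so the decomposition is invalid.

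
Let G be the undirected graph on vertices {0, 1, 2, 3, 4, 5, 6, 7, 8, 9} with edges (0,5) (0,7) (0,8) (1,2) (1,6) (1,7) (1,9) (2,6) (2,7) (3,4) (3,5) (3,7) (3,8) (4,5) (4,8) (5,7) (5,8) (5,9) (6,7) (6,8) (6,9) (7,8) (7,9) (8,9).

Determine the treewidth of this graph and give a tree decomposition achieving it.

Treewidth 3.
Bags: B1 = {0, 5, 7, 8}  B2 = {3, 5, 7, 8}  B3 = {5, 7, 8, 9}  B4 = {6, 7, 8, 9}  B5 = {3, 4, 5, 8}  B6 = {1, 6, 7, 9}  B7 = {1, 2, 6, 7}
Tree: B1–B2, B1–B3, B3–B4, B2–B5, B4–B6, B6–B7

The largest bag has 4 vertices, giving width 3; this decomposition certifies tw(G) ≤ 3. On the other hand G contains the 4-clique {3, 4, 5, 8}. A clique must lie in a single bag of any decomposition, so no decomposition can have width below 3. Therefore the treewidth is 3.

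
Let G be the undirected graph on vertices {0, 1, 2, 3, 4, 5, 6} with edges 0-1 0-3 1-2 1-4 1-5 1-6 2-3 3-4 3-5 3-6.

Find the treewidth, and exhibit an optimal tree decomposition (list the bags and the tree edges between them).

Treewidth 2.
One such decomposition:
Bags: B1 = {1, 3, 5}  B2 = {1, 2, 3}  B3 = {1, 3, 6}  B4 = {1, 3, 4}  B5 = {0, 1, 3}
Tree: B1–B2, B2–B3, B3–B4, B4–B5

Each bag holds 3 vertices, so the decomposition has width 2, which upper-bounds the treewidth. Since 3–5–1–2–3 is a cycle in G, G is not acyclic. Forests are exactly the graphs of treewidth ≤ 1, so tw(G) ≥ 2. Therefore the treewidth is 2.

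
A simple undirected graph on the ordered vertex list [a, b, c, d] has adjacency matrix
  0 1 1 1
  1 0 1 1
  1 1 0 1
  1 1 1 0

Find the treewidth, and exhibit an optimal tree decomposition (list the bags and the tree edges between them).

A single bag containing all 4 vertices is trivially a valid decomposition of width 3. Conversely, {a, b, c, d} is a clique of size 4, and the vertices of any clique must share a bag in every tree decomposition; so some bag has ≥ 4 vertices and tw(G) ≥ 3. Therefore the treewidth is 3.

Treewidth 3.
Bags: B1 = {a, b, c, d}
Tree: (single bag)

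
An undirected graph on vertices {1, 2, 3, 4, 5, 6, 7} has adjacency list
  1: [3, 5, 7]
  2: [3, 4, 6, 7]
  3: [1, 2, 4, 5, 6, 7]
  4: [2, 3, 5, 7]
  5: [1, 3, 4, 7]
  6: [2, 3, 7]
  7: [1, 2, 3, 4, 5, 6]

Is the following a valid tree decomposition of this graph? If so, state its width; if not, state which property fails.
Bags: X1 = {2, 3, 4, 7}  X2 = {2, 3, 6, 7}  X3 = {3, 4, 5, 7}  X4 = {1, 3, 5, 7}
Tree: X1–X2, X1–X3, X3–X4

Yes; width 3.

Every vertex of G appears in some bag (union = {1, 2, 3, 4, 5, 6, 7}); every edge is covered by a bag; and for each vertex v the set of bags containing v is connected in the bag tree. The decomposition is therefore valid. The largest bag has 4 vertices, so the width is 3.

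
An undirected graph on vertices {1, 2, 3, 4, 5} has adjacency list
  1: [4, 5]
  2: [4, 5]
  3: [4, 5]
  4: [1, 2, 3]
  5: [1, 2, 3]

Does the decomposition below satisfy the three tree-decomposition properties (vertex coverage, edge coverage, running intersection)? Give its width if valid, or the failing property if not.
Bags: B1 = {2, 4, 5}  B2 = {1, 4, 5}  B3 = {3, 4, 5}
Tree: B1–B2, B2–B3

Yes; width 2.

Checking the three conditions: (i) the bags cover all of {1, 2, 3, 4, 5}; (ii) for each edge, some bag contains both endpoints; (iii) the bags containing any fixed vertex form a subtree. All hold, so the decomposition is valid with width 3 − 1 = 2.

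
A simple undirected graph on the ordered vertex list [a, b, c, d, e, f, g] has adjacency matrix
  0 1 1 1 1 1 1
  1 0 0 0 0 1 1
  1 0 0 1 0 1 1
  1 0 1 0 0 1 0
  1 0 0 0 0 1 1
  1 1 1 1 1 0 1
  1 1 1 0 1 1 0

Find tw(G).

3

A width-3 tree decomposition is:
Bags: B1 = {a, c, f, g}  B2 = {a, e, f, g}  B3 = {a, c, d, f}  B4 = {a, b, f, g}
Tree: B1–B2, B1–B3, B2–B4
Every bag has size at most 4, so the width is 4 − 1 = 3 and tw(G) ≤ 3. On the other hand G contains the 4-clique {a, c, d, f}. A clique must lie in a single bag of any decomposition, so no decomposition can have width below 3. Therefore the treewidth is 3.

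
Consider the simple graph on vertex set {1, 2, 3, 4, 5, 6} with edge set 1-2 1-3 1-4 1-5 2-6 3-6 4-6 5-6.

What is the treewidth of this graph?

2

A width-2 tree decomposition is:
Bags: B1 = {1, 5, 6}  B2 = {1, 3, 6}  B3 = {1, 2, 6}  B4 = {1, 4, 6}
Tree: B1–B2, B2–B3, B3–B4
The largest bag has 3 vertices, giving width 2; this decomposition certifies tw(G) ≤ 2. The edges 5–6–3–1–5 form a cycle, so G is not a tree and its treewidth is at least 2. Hence tw(G) = 2 exactly.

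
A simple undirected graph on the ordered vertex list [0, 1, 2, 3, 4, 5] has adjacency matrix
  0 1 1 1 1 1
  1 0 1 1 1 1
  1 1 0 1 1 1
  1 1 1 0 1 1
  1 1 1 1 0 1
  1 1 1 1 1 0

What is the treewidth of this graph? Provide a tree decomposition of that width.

Treewidth 5.
One such decomposition:
Bags: B1 = {0, 1, 2, 3, 4, 5}
Tree: (single bag)

With just one bag of size 6, the width is 6 − 1 = 5, so tw(G) ≤ 5. On the other hand G contains the 6-clique {0, 1, 2, 3, 4, 5}. A clique must lie in a single bag of any decomposition, so no decomposition can have width below 5. Combining the bounds, tw(G) = 5.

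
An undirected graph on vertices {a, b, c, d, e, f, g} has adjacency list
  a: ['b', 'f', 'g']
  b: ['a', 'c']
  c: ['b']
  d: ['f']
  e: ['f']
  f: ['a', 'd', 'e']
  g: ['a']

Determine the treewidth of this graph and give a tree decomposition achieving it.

The largest bag has 2 vertices, giving width 1; this decomposition certifies tw(G) ≤ 1. Since G has at least one edge (e.g. f–e), it is not an edgeless graph, so tw(G) ≥ 1. Combining the bounds, tw(G) = 1.

Treewidth 1.
One such decomposition:
Bags: B1 = {e, f}  B2 = {a, f}  B3 = {a, g}  B4 = {a, b}  B5 = {d, f}  B6 = {b, c}
Tree: B1–B2, B2–B3, B3–B4, B2–B5, B4–B6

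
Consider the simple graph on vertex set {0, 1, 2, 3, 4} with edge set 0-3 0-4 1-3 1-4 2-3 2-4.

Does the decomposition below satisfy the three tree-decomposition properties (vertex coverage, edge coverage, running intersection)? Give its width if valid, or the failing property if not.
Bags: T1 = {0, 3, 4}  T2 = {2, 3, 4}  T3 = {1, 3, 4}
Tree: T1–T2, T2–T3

Yes; width 2.

Vertex coverage: the bags together contain {0, 1, 2, 3, 4}, the full vertex set. Edge coverage: each edge of G has both endpoints in at least one bag. Running intersection: for every vertex, the bags containing it form a connected subtree. All three properties hold, so this is a valid tree decomposition of width max|bag| − 1 = 2, and hence tw(G) ≤ 2.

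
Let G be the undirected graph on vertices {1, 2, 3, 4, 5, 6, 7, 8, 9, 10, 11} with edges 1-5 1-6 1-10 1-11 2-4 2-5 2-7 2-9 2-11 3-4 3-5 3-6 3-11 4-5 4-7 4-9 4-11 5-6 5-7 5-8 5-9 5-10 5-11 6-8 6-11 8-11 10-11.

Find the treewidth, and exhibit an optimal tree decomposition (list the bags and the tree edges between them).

Each bag holds 4 vertices, so the decomposition has width 3, which upper-bounds the treewidth. On the other hand G contains the 4-clique {2, 4, 5, 9}. A clique must lie in a single bag of any decomposition, so no decomposition can have width below 3. The upper and lower bounds meet at 3, so that is the treewidth.

Treewidth 3.
One optimal decomposition is:
Bags: B1 = {2, 4, 5, 11}  B2 = {3, 4, 5, 11}  B3 = {2, 4, 5, 9}  B4 = {2, 4, 5, 7}  B5 = {3, 5, 6, 11}  B6 = {1, 5, 6, 11}  B7 = {1, 5, 10, 11}  B8 = {5, 6, 8, 11}
Tree: B1–B2, B1–B3, B3–B4, B2–B5, B5–B6, B6–B7, B5–B8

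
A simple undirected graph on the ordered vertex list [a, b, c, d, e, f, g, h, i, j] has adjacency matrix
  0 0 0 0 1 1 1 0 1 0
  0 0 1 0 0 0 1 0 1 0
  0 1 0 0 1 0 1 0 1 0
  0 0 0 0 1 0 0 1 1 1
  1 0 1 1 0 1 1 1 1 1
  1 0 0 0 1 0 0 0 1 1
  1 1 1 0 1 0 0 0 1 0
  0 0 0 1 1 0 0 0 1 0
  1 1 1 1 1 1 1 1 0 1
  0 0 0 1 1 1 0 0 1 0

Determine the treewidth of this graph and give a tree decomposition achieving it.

Treewidth 3.
One such decomposition:
Bags: B1 = {c, e, g, i}  B2 = {b, c, g, i}  B3 = {a, e, g, i}  B4 = {a, e, f, i}  B5 = {e, f, i, j}  B6 = {d, e, i, j}  B7 = {d, e, h, i}
Tree: B1–B2, B1–B3, B3–B4, B4–B5, B5–B6, B6–B7

Each bag holds 4 vertices, so the decomposition has width 3, which upper-bounds the treewidth. For the lower bound, the 4 vertices {d, e, i, j} are pairwise adjacent, and any tree decomposition puts a clique entirely inside one bag — forcing width ≥ 3. The upper and lower bounds meet at 3, so that is the treewidth.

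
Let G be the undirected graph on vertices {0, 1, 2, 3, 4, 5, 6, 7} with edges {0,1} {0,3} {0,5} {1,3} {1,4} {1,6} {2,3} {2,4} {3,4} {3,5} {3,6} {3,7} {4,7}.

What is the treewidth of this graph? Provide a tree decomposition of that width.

The largest bag has 3 vertices, giving width 2; this decomposition certifies tw(G) ≤ 2. Conversely, {0, 1, 3} is a clique of size 3, and the vertices of any clique must share a bag in every tree decomposition; so some bag has ≥ 3 vertices and tw(G) ≥ 2. Therefore the treewidth is 2.

Treewidth 2.
One such decomposition:
Bags: B1 = {1, 3, 4}  B2 = {2, 3, 4}  B3 = {1, 3, 6}  B4 = {3, 4, 7}  B5 = {0, 1, 3}  B6 = {0, 3, 5}
Tree: B1–B2, B1–B3, B1–B4, B1–B5, B5–B6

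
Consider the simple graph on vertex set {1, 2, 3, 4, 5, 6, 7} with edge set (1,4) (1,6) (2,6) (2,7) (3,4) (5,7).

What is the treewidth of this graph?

1

A width-1 tree decomposition is:
Bags: B1 = {3, 4}  B2 = {1, 4}  B3 = {1, 6}  B4 = {2, 6}  B5 = {2, 7}  B6 = {5, 7}
Tree: B1–B2, B2–B3, B3–B4, B4–B5, B5–B6
Each bag holds 2 vertices, so the decomposition has width 1, which upper-bounds the treewidth. Any graph with an edge has treewidth ≥ 1, and G has the edge 3–4. Combining the bounds, tw(G) = 1.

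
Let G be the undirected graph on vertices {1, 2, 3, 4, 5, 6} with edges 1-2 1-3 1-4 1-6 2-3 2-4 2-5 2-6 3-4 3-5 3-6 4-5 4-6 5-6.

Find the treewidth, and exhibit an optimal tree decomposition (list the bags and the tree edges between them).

Treewidth 4.
One such decomposition:
Bags: B1 = {2, 3, 4, 5, 6}  B2 = {1, 2, 3, 4, 6}
Tree: B1–B2

The largest bag has 5 vertices, giving width 4; this decomposition certifies tw(G) ≤ 4. Conversely, {1, 2, 3, 4, 6} is a clique of size 5, and the vertices of any clique must share a bag in every tree decomposition; so some bag has ≥ 5 vertices and tw(G) ≥ 4. Hence tw(G) = 4 exactly.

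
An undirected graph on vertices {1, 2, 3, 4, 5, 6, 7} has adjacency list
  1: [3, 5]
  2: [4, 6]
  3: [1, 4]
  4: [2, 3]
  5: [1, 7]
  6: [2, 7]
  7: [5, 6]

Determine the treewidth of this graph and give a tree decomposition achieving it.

The largest bag has 3 vertices, giving width 2; this decomposition certifies tw(G) ≤ 2. For the lower bound, G contains the cycle 1–3–4–2–6–7–5–1, so G is not a forest; only forests have treewidth ≤ 1, hence tw(G) ≥ 2. Combining the bounds, tw(G) = 2.

Treewidth 2.
One such decomposition:
Bags: B1 = {1, 3, 4}  B2 = {1, 2, 4}  B3 = {1, 2, 6}  B4 = {1, 6, 7}  B5 = {1, 5, 7}
Tree: B1–B2, B2–B3, B3–B4, B4–B5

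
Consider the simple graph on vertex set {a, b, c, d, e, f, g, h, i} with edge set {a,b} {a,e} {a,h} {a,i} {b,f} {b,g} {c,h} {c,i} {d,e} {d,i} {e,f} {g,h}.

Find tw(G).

A width-3 tree decomposition is:
Bags: B1 = {c, d, h, i}  B2 = {a, d, h, i}  B3 = {a, d, e, h}  B4 = {a, e, g, h}  B5 = {a, b, e, g}  B6 = {b, e, f, g}
Tree: B1–B2, B2–B3, B3–B4, B4–B5, B5–B6
Each bag holds 4 vertices, so the decomposition has width 3, which upper-bounds the treewidth. For the lower bound: the 4 vertex sets {c,d,i}, {h}, {a}, {b,e,f,g} are disjoint, each induces a connected subgraph, and every pair is joined by at least one edge of G. Contracting each set to a single vertex therefore yields K_{4} as a minor, and since treewidth is minor-monotone, tw(G) ≥ tw(K_{4}) = 3. Therefore the treewidth is 3.

3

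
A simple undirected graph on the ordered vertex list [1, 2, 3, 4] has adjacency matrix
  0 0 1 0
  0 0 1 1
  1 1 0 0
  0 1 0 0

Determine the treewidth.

A width-1 tree decomposition is:
Bags: B1 = {2, 3}  B2 = {1, 3}  B3 = {2, 4}
Tree: B1–B2, B1–B3
The largest bag has 2 vertices, giving width 1; this decomposition certifies tw(G) ≤ 1. Any graph with an edge has treewidth ≥ 1, and G has the edge 2–3. Combining the bounds, tw(G) = 1.

1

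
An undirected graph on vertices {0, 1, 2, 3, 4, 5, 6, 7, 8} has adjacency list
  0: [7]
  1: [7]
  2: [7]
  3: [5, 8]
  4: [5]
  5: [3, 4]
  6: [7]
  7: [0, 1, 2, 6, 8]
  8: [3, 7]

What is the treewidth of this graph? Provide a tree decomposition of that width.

Each bag holds 2 vertices, so the decomposition has width 1, which upper-bounds the treewidth. Any graph with an edge has treewidth ≥ 1, and G has the edge 8–7. The upper and lower bounds meet at 1, so that is the treewidth.

Treewidth 1.
One optimal decomposition is:
Bags: B1 = {7, 8}  B2 = {1, 7}  B3 = {3, 8}  B4 = {6, 7}  B5 = {3, 5}  B6 = {2, 7}  B7 = {4, 5}  B8 = {0, 7}
Tree: B1–B2, B1–B3, B1–B4, B3–B5, B2–B6, B5–B7, B1–B8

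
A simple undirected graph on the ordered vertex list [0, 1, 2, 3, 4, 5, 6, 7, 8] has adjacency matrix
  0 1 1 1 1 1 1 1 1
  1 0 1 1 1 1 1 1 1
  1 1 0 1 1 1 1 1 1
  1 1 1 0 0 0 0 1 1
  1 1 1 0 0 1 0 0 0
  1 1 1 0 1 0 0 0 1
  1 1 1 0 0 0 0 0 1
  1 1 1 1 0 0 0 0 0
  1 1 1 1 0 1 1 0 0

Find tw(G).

4

A width-4 tree decomposition is:
Bags: B1 = {0, 1, 2, 4, 5}  B2 = {0, 1, 2, 5, 8}  B3 = {0, 1, 2, 3, 8}  B4 = {0, 1, 2, 3, 7}  B5 = {0, 1, 2, 6, 8}
Tree: B1–B2, B2–B3, B3–B4, B2–B5
The largest bag has 5 vertices, giving width 4; this decomposition certifies tw(G) ≤ 4. For the lower bound, the 5 vertices {0, 1, 2, 3, 8} are pairwise adjacent, and any tree decomposition puts a clique entirely inside one bag — forcing width ≥ 4. Therefore the treewidth is 4.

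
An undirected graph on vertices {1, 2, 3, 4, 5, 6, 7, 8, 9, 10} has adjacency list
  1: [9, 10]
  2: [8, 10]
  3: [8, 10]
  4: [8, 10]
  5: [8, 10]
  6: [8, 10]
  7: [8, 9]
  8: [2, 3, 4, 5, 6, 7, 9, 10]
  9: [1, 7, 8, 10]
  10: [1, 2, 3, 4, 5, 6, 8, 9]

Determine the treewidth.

2

A width-2 tree decomposition is:
Bags: B1 = {2, 8, 10}  B2 = {8, 9, 10}  B3 = {6, 8, 10}  B4 = {7, 8, 9}  B5 = {1, 9, 10}  B6 = {3, 8, 10}  B7 = {4, 8, 10}  B8 = {5, 8, 10}
Tree: B1–B2, B1–B3, B2–B4, B2–B5, B1–B6, B6–B7, B1–B8
Each bag holds 3 vertices, so the decomposition has width 2, which upper-bounds the treewidth. Conversely, {2, 8, 10} is a clique of size 3, and the vertices of any clique must share a bag in every tree decomposition; so some bag has ≥ 3 vertices and tw(G) ≥ 2. Combining the bounds, tw(G) = 2.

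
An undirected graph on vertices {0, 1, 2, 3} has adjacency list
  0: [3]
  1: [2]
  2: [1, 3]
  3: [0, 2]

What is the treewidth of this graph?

A width-1 tree decomposition is:
Bags: B1 = {1, 2}  B2 = {2, 3}  B3 = {0, 3}
Tree: B1–B2, B2–B3
Each bag holds 2 vertices, so the decomposition has width 1, which upper-bounds the treewidth. Since G has at least one edge (e.g. 1–2), it is not an edgeless graph, so tw(G) ≥ 1. Combining the bounds, tw(G) = 1.

1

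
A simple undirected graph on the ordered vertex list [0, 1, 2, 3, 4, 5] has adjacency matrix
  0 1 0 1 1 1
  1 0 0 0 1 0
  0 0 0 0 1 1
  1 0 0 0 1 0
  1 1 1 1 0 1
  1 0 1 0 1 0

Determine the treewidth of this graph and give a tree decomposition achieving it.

Each bag holds 3 vertices, so the decomposition has width 2, which upper-bounds the treewidth. On the other hand G contains the 3-clique {0, 1, 4}. A clique must lie in a single bag of any decomposition, so no decomposition can have width below 2. Combining the bounds, tw(G) = 2.

Treewidth 2.
One optimal decomposition is:
Bags: B1 = {0, 1, 4}  B2 = {0, 4, 5}  B3 = {2, 4, 5}  B4 = {0, 3, 4}
Tree: B1–B2, B2–B3, B1–B4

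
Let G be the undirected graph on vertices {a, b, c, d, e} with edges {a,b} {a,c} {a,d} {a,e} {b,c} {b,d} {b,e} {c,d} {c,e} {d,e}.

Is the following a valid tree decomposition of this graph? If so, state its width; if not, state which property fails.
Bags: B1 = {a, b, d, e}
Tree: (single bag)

A tree decomposition must satisfy three properties: every vertex lies in some bag; for every edge, both endpoints lie together in some bag; and for every vertex, the bags containing it form a connected subtree. Here vertex c appears in no bag, so the decomposition is invalid.

No — vertex c appears in no bag.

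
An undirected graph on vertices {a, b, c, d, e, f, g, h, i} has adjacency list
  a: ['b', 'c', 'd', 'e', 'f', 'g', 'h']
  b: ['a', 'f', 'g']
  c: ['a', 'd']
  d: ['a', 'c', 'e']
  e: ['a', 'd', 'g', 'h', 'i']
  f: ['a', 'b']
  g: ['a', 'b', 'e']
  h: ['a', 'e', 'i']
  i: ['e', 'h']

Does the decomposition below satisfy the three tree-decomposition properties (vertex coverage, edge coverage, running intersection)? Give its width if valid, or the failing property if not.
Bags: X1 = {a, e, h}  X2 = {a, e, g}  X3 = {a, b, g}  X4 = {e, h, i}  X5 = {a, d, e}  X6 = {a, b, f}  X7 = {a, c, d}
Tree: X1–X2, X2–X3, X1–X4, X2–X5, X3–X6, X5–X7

Yes; width 2.

Vertex coverage: the bags together contain {a, b, c, d, e, f, g, h, i}, the full vertex set. Edge coverage: each edge of G has both endpoints in at least one bag. Running intersection: for every vertex, the bags containing it form a connected subtree. All three properties hold, so this is a valid tree decomposition of width max|bag| − 1 = 2, and hence tw(G) ≤ 2.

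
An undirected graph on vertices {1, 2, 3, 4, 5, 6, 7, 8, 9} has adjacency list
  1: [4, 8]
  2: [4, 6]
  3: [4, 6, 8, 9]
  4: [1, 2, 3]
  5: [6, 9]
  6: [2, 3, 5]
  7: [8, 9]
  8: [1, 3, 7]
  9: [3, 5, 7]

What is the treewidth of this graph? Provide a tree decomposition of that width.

Each bag holds 4 vertices, so the decomposition has width 3, which upper-bounds the treewidth. For the lower bound: the 4 vertex sets {2,5,6}, {9}, {3}, {1,4,7,8} are disjoint, each induces a connected subgraph, and every pair is joined by at least one edge of G. Contracting each set to a single vertex therefore yields K_{4} as a minor, and since treewidth is minor-monotone, tw(G) ≥ tw(K_{4}) = 3. The upper and lower bounds meet at 3, so that is the treewidth.

Treewidth 3.
One optimal decomposition is:
Bags: B1 = {2, 5, 6, 9}  B2 = {2, 3, 6, 9}  B3 = {2, 3, 4, 9}  B4 = {3, 4, 7, 9}  B5 = {3, 4, 7, 8}  B6 = {1, 4, 7, 8}
Tree: B1–B2, B2–B3, B3–B4, B4–B5, B5–B6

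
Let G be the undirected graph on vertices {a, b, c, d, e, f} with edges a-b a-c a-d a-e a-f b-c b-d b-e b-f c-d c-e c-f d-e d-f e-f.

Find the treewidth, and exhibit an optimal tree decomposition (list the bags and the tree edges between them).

With just one bag of size 6, the width is 6 − 1 = 5, so tw(G) ≤ 5. For the lower bound, the 6 vertices {a, b, c, d, e, f} are pairwise adjacent, and any tree decomposition puts a clique entirely inside one bag — forcing width ≥ 5. The upper and lower bounds meet at 5, so that is the treewidth.

Treewidth 5.
One optimal decomposition is:
Bags: B1 = {a, b, c, d, e, f}
Tree: (single bag)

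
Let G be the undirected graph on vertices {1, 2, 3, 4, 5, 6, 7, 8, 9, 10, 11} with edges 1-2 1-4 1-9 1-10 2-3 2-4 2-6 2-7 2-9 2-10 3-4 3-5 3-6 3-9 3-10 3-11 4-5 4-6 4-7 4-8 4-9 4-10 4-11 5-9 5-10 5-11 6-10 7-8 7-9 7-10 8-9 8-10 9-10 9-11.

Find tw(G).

4

A width-4 tree decomposition is:
Bags: B1 = {2, 3, 4, 9, 10}  B2 = {3, 4, 5, 9, 10}  B3 = {2, 4, 7, 9, 10}  B4 = {2, 3, 4, 6, 10}  B5 = {3, 4, 5, 9, 11}  B6 = {1, 2, 4, 9, 10}  B7 = {4, 7, 8, 9, 10}
Tree: B1–B2, B1–B3, B1–B4, B2–B5, B3–B6, B3–B7
Every bag has size at most 5, so the width is 5 − 1 = 4 and tw(G) ≤ 4. On the other hand G contains the 5-clique {4, 7, 8, 9, 10}. A clique must lie in a single bag of any decomposition, so no decomposition can have width below 4. Hence tw(G) = 4 exactly.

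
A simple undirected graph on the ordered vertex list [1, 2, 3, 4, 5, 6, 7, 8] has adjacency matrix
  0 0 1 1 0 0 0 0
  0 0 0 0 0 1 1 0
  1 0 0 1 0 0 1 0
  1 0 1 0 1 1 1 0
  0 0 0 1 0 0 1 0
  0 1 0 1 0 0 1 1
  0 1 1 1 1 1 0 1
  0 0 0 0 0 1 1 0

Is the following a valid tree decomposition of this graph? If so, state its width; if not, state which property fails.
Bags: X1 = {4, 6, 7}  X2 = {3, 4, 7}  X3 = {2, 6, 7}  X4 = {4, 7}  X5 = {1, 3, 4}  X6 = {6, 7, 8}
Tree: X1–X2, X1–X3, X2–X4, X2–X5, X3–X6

No — vertex 5 appears in no bag.

A tree decomposition must satisfy three properties: every vertex lies in some bag; for every edge, both endpoints lie together in some bag; and for every vertex, the bags containing it form a connected subtree. Here vertex 5 appears in no bag, so the decomposition is invalid.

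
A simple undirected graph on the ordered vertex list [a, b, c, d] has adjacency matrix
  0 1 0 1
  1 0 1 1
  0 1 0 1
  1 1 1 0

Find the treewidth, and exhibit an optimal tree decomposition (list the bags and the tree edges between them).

Treewidth 2.
Bags: B1 = {a, b, d}  B2 = {b, c, d}
Tree: B1–B2

Each bag holds 3 vertices, so the decomposition has width 2, which upper-bounds the treewidth. Conversely, {b, c, d} is a clique of size 3, and the vertices of any clique must share a bag in every tree decomposition; so some bag has ≥ 3 vertices and tw(G) ≥ 2. Therefore the treewidth is 2.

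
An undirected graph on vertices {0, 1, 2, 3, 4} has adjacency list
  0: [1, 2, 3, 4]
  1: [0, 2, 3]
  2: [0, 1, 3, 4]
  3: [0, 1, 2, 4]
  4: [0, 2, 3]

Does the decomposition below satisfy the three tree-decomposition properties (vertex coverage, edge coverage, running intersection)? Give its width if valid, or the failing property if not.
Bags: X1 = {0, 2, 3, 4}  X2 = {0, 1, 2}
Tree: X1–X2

A tree decomposition must satisfy three properties: every vertex lies in some bag; for every edge, both endpoints lie together in some bag; and for every vertex, the bags containing it form a connected subtree. Here edge (3,1) lies in no bag, so the decomposition is invalid.

No — edge (3,1) lies in no bag.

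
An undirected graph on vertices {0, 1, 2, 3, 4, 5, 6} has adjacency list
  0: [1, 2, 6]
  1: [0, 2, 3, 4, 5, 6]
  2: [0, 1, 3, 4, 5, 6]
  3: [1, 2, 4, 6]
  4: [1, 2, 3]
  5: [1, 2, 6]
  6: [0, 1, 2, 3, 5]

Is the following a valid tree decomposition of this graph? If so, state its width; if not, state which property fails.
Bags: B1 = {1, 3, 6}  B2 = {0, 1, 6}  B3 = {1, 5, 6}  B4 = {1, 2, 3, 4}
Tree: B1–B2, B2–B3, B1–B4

A tree decomposition must satisfy three properties: every vertex lies in some bag; for every edge, both endpoints lie together in some bag; and for every vertex, the bags containing it form a connected subtree. Here edge (2,6) lies in no bag, so the decomposition is invalid.

No — edge (2,6) lies in no bag.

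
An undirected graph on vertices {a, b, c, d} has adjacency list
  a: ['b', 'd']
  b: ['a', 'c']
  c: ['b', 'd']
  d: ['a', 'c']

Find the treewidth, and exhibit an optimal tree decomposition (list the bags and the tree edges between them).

Every bag has size at most 3, so the width is 3 − 1 = 2 and tw(G) ≤ 2. Since b–c–d–a–b is a cycle in G, G is not acyclic. Forests are exactly the graphs of treewidth ≤ 1, so tw(G) ≥ 2. Combining the bounds, tw(G) = 2.

Treewidth 2.
One optimal decomposition is:
Bags: B1 = {b, c, d}  B2 = {a, b, d}
Tree: B1–B2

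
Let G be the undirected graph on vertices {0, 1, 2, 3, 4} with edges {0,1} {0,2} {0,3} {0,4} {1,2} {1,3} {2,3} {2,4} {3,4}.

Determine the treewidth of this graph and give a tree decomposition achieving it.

Every bag has size at most 4, so the width is 4 − 1 = 3 and tw(G) ≤ 3. Conversely, {0, 1, 2, 3} is a clique of size 4, and the vertices of any clique must share a bag in every tree decomposition; so some bag has ≥ 4 vertices and tw(G) ≥ 3. Combining the bounds, tw(G) = 3.

Treewidth 3.
One optimal decomposition is:
Bags: B1 = {0, 1, 2, 3}  B2 = {0, 2, 3, 4}
Tree: B1–B2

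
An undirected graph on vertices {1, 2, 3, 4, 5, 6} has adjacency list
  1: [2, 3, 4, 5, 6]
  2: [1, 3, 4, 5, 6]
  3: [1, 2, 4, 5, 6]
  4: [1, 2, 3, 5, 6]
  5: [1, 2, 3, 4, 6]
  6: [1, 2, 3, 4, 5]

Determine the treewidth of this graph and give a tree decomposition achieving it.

Treewidth 5.
One optimal decomposition is:
Bags: B1 = {1, 2, 3, 4, 5, 6}
Tree: (single bag)

With just one bag of size 6, the width is 6 − 1 = 5, so tw(G) ≤ 5. Conversely, {1, 2, 3, 4, 5, 6} is a clique of size 6, and the vertices of any clique must share a bag in every tree decomposition; so some bag has ≥ 6 vertices and tw(G) ≥ 5. Combining the bounds, tw(G) = 5.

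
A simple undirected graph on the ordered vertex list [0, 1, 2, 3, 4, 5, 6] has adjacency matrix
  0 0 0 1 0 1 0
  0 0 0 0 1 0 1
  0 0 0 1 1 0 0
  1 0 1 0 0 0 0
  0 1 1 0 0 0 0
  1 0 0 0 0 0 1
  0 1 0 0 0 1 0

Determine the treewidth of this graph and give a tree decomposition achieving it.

Every bag has size at most 3, so the width is 3 − 1 = 2 and tw(G) ≤ 2. The edges 5–6–1–4–2–3–0–5 form a cycle, so G is not a tree and its treewidth is at least 2. The upper and lower bounds meet at 2, so that is the treewidth.

Treewidth 2.
Bags: B1 = {1, 5, 6}  B2 = {1, 4, 5}  B3 = {2, 4, 5}  B4 = {2, 3, 5}  B5 = {0, 3, 5}
Tree: B1–B2, B2–B3, B3–B4, B4–B5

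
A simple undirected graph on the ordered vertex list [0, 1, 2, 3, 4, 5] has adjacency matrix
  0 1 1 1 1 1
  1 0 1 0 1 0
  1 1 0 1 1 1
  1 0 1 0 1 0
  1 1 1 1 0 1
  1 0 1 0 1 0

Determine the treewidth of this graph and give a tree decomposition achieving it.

Treewidth 3.
One optimal decomposition is:
Bags: B1 = {0, 1, 2, 4}  B2 = {0, 2, 3, 4}  B3 = {0, 2, 4, 5}
Tree: B1–B2, B2–B3

Every bag has size at most 4, so the width is 4 − 1 = 3 and tw(G) ≤ 3. On the other hand G contains the 4-clique {0, 1, 2, 4}. A clique must lie in a single bag of any decomposition, so no decomposition can have width below 3. Combining the bounds, tw(G) = 3.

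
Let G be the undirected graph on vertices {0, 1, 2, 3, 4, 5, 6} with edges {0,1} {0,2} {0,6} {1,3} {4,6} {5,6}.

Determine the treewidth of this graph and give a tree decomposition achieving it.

Treewidth 1.
One optimal decomposition is:
Bags: B1 = {0, 1}  B2 = {0, 2}  B3 = {0, 6}  B4 = {4, 6}  B5 = {1, 3}  B6 = {5, 6}
Tree: B1–B2, B2–B3, B3–B4, B1–B5, B4–B6

Every bag has size at most 2, so the width is 2 − 1 = 1 and tw(G) ≤ 1. Since G has at least one edge (e.g. 1–0), it is not an edgeless graph, so tw(G) ≥ 1. Therefore the treewidth is 1.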